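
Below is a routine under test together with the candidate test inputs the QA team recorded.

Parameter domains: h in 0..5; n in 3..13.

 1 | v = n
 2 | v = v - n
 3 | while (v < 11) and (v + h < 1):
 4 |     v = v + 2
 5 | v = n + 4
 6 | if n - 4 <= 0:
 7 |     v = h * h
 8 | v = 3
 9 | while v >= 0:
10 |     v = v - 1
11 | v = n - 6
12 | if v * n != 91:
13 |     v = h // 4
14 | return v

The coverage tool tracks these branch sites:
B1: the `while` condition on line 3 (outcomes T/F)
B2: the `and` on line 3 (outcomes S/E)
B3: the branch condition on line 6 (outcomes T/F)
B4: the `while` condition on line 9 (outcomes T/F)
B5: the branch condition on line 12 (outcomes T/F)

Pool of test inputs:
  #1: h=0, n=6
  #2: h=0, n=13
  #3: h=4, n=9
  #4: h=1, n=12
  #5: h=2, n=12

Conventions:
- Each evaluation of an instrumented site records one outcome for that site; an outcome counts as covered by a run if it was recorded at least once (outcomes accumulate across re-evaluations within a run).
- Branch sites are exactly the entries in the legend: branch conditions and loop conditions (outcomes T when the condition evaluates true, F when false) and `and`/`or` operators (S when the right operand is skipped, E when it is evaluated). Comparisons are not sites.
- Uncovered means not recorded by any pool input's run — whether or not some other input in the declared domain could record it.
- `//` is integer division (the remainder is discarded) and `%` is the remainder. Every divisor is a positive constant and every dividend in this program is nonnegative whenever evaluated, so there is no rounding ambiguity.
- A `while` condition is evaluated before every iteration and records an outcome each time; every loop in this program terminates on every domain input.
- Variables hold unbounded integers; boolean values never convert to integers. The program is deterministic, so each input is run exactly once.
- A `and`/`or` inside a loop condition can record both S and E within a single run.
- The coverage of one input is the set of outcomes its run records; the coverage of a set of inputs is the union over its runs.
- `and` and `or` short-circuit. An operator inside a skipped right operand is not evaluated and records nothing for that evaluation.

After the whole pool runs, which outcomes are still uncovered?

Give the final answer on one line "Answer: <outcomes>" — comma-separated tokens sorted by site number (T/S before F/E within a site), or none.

input #1, h=0, n=6: outcomes B1=T, B1=F, B2=E, B3=F, B4=T, B4=F, B5=T
input #2, h=0, n=13: outcomes B1=T, B1=F, B2=E, B3=F, B4=T, B4=F, B5=F
input #3, h=4, n=9: outcomes B1=F, B2=E, B3=F, B4=T, B4=F, B5=T
input #4, h=1, n=12: outcomes B1=F, B2=E, B3=F, B4=T, B4=F, B5=T
input #5, h=2, n=12: outcomes B1=F, B2=E, B3=F, B4=T, B4=F, B5=T
union over the pool: B1=T, B1=F, B2=E, B3=F, B4=T, B4=F, B5=T, B5=F
uncovered (2 of 10): B2=S, B3=T

Answer: B2=S, B3=T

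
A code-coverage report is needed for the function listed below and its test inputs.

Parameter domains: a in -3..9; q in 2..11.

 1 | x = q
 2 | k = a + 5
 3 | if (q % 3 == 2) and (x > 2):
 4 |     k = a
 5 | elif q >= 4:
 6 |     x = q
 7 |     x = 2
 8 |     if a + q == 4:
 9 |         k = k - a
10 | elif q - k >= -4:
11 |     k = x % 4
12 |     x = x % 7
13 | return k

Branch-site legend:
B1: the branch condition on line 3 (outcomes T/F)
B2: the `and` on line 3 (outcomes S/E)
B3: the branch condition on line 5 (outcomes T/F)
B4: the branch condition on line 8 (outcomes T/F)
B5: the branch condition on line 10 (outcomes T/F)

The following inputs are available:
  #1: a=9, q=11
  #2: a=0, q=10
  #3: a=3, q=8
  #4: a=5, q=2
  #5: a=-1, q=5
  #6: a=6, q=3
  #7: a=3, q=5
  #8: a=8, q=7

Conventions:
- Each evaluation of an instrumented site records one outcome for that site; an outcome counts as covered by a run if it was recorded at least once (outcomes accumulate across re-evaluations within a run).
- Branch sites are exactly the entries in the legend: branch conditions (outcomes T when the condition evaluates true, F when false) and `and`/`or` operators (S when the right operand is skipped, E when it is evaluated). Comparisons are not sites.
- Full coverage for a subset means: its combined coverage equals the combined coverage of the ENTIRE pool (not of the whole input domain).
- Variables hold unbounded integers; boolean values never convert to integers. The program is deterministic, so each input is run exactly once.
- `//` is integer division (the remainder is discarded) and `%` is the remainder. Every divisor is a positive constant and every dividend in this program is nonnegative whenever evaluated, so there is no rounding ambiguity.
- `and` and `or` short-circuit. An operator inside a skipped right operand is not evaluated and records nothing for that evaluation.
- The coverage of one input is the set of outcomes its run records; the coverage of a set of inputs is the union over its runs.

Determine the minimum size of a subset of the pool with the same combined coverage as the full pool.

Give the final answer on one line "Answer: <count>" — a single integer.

input #1 (a=9, q=11): covers B1=T, B2=E
input #2 (a=0, q=10): covers B1=F, B2=S, B3=T, B4=F
input #3 (a=3, q=8): covers B1=T, B2=E
input #4 (a=5, q=2): covers B1=F, B2=E, B3=F, B5=F
input #5 (a=-1, q=5): covers B1=T, B2=E
input #6 (a=6, q=3): covers B1=F, B2=S, B3=F, B5=F
input #7 (a=3, q=5): covers B1=T, B2=E
input #8 (a=8, q=7): covers B1=F, B2=S, B3=T, B4=F
the full pool covers 8 outcomes: B1=T, B1=F, B2=S, B2=E, B3=T, B3=F, B4=F, B5=F
no size-1 subset reaches all 8 outcomes (best union: 4/8)
no size-2 subset reaches all 8 outcomes (best union: 7/8)
size 3: inputs {1, 2, 4} cover all 8 outcomes, and no lexicographically smaller subset of this size does

Answer: 3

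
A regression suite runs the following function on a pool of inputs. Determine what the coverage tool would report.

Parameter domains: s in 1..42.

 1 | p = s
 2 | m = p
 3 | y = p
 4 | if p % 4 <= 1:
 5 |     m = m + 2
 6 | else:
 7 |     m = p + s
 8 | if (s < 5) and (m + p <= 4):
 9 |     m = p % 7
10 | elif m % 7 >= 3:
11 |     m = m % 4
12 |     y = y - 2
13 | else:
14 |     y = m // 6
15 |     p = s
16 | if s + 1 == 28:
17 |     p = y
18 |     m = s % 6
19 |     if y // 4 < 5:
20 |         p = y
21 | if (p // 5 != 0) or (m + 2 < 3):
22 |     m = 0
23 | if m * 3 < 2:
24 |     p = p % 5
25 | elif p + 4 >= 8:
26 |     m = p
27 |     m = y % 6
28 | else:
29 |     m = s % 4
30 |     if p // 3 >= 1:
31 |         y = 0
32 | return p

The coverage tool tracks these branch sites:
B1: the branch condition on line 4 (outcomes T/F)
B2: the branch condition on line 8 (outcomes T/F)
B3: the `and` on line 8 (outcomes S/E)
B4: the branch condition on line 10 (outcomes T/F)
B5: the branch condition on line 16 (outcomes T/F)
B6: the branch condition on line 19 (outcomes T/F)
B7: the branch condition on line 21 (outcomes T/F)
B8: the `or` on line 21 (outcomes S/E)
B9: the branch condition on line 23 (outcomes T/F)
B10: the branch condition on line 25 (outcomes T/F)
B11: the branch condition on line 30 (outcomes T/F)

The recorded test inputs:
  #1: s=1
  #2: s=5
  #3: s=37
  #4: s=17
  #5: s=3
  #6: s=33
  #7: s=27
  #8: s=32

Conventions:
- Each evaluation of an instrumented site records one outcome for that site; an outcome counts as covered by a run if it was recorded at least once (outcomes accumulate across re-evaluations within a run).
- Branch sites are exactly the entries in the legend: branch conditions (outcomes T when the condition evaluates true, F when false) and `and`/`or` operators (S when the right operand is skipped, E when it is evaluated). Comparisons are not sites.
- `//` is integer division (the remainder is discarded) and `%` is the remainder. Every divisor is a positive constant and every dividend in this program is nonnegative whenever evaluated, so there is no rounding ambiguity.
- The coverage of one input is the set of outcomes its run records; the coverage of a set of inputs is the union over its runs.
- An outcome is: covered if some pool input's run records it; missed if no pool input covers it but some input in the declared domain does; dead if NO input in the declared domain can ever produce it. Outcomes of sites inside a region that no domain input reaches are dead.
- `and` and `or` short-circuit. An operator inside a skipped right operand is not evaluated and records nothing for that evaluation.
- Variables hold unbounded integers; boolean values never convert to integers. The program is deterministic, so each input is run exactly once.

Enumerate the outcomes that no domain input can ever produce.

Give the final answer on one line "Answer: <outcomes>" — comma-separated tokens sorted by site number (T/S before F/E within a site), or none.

exhaustive pass over the 42-input domain:
  B6=T: no domain input ever produces it -> dead
  reachable outcomes have witnesses, e.g. B1=T (e.g. s=1), B1=F (e.g. s=2), B2=T (e.g. s=1), B2=F (e.g. s=2)

Answer: B6=T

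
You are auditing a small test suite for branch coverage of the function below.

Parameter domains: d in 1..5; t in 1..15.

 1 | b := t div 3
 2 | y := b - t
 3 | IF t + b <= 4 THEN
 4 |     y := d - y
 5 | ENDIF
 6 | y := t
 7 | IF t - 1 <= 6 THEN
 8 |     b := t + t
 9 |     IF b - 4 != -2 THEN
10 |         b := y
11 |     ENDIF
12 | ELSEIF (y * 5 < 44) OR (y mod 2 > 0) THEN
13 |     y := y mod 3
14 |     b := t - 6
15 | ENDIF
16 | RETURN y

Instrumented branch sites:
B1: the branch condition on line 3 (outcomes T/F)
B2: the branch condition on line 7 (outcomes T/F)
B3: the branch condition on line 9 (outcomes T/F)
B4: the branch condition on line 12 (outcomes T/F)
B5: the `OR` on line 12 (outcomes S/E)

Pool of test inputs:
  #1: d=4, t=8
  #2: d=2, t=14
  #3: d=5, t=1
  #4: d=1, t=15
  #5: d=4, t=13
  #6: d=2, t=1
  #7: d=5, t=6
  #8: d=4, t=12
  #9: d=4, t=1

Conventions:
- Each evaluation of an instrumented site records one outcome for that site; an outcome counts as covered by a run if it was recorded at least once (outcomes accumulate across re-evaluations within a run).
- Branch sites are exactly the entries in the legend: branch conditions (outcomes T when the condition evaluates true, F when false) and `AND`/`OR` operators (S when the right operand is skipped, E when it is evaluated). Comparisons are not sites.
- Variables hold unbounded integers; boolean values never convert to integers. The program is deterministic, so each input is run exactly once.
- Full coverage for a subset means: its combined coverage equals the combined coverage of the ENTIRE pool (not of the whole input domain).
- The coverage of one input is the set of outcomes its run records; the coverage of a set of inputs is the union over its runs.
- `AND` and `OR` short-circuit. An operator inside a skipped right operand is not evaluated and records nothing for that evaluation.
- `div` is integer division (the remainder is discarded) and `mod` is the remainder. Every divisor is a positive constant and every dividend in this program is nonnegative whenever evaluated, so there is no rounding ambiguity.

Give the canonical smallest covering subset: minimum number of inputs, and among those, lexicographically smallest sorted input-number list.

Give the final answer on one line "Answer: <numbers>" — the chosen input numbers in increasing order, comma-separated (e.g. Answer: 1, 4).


test 1 (d=4, t=8) hits B1=F, B2=F, B4=T, B5=S
test 2 (d=2, t=14) hits B1=F, B2=F, B4=F, B5=E
test 3 (d=5, t=1) hits B1=T, B2=T, B3=F
test 4 (d=1, t=15) hits B1=F, B2=F, B4=T, B5=E
test 5 (d=4, t=13) hits B1=F, B2=F, B4=T, B5=E
test 6 (d=2, t=1) hits B1=T, B2=T, B3=F
test 7 (d=5, t=6) hits B1=F, B2=T, B3=T
test 8 (d=4, t=12) hits B1=F, B2=F, B4=F, B5=E
test 9 (d=4, t=1) hits B1=T, B2=T, B3=F
pool-wide coverage (10 outcomes): B1=T, B1=F, B2=T, B2=F, B3=T, B3=F, B4=T, B4=F, B5=S, B5=E
size 1 is not enough: best union over all size-1 subsets is 4/10
size 2 is not enough: best union over all size-2 subsets is 7/10
size 3 is not enough: best union over all size-3 subsets is 9/10
size 4: inputs {1, 2, 3, 7} cover all 10 outcomes, and no lexicographically smaller subset of this size does
Answer: 1, 2, 3, 7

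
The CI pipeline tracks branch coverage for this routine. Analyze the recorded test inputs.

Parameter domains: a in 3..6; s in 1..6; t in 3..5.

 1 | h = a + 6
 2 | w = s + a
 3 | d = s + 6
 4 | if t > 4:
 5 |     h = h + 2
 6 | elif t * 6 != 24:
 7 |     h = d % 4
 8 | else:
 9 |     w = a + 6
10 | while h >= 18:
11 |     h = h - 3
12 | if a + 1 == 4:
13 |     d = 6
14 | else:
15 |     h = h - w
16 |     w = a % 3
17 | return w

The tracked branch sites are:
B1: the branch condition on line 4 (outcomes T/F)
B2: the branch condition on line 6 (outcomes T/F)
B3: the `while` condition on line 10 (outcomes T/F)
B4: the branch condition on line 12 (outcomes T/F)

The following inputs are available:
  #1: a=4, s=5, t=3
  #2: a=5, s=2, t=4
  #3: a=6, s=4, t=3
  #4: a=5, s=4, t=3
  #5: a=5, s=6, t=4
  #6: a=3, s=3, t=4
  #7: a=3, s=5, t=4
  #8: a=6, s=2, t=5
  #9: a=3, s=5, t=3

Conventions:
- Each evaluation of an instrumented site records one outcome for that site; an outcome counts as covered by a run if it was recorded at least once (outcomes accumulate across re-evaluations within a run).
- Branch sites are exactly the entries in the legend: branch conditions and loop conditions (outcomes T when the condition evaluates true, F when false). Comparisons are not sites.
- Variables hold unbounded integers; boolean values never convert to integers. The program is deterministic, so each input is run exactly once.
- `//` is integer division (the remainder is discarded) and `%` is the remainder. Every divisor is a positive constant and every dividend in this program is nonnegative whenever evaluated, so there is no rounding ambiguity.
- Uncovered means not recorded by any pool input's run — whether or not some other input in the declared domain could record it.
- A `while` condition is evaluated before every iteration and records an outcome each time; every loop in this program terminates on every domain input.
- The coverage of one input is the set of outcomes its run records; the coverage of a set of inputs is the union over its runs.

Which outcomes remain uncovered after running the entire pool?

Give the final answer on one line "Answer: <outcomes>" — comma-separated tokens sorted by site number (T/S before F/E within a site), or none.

run #1 (a=4, s=5, t=3) runs B1->F, B2->T, B3->F, B4->F; records B1=F, B2=T, B3=F, B4=F
run #2 (a=5, s=2, t=4) runs B1->F, B2->F, B3->F, B4->F; records B1=F, B2=F, B3=F, B4=F
run #3 (a=6, s=4, t=3) runs B1->F, B2->T, B3->F, B4->F; records B1=F, B2=T, B3=F, B4=F
run #4 (a=5, s=4, t=3) runs B1->F, B2->T, B3->F, B4->F; records B1=F, B2=T, B3=F, B4=F
run #5 (a=5, s=6, t=4) runs B1->F, B2->F, B3->F, B4->F; records B1=F, B2=F, B3=F, B4=F
run #6 (a=3, s=3, t=4) runs B1->F, B2->F, B3->F, B4->T; records B1=F, B2=F, B3=F, B4=T
run #7 (a=3, s=5, t=4) runs B1->F, B2->F, B3->F, B4->T; records B1=F, B2=F, B3=F, B4=T
run #8 (a=6, s=2, t=5) runs B1->T, B3->F, B4->F; records B1=T, B3=F, B4=F
run #9 (a=3, s=5, t=3) runs B1->F, B2->T, B3->F, B4->T; records B1=F, B2=T, B3=F, B4=T
union over the pool: B1=T, B1=F, B2=T, B2=F, B3=F, B4=T, B4=F
uncovered (1 of 8): B3=T

Answer: B3=T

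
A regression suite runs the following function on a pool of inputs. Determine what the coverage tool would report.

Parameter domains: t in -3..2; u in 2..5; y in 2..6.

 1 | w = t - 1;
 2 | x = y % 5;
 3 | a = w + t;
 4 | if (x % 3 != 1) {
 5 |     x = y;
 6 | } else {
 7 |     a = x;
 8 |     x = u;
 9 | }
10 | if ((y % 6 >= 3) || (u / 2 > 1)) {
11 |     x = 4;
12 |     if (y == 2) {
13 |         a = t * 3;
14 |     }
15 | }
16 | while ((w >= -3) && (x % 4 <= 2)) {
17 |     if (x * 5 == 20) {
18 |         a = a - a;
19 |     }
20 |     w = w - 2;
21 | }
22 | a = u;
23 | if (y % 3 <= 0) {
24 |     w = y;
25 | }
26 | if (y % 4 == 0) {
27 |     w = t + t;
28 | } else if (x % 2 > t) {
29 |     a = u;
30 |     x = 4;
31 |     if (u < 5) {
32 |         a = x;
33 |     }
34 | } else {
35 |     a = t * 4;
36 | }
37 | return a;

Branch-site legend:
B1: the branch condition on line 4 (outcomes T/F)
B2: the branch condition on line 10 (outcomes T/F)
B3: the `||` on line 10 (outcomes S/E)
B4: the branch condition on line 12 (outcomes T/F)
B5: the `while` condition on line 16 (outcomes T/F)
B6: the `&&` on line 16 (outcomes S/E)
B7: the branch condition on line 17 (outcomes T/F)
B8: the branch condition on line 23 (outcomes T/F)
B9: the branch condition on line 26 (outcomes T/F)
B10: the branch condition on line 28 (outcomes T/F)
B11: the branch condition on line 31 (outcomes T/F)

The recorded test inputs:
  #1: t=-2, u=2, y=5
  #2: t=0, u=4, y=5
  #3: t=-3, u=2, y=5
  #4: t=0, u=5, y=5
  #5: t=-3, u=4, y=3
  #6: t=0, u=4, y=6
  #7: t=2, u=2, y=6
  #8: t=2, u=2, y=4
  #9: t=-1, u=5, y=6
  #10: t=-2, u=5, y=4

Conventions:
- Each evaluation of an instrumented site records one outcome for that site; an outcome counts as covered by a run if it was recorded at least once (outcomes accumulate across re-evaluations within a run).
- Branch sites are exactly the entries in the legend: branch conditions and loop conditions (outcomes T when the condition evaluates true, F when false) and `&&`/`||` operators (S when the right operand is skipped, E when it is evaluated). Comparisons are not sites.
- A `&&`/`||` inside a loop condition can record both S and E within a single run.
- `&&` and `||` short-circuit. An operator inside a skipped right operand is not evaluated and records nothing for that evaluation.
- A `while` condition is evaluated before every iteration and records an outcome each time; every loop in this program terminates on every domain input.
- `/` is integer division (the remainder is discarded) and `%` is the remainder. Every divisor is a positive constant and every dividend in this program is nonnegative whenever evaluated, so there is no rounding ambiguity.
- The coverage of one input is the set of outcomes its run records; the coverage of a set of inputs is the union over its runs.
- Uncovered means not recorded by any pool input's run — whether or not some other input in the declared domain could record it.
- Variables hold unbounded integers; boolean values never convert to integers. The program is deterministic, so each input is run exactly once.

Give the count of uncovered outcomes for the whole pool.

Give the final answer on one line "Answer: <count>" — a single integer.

#1 (t=-2, u=2, y=5) -> B1->T, B3->S, B2->T, B4->F, B6->E, B5->T, B7->T, B6->S, B5->F, B8->F, B9->F, B10->T, B11->T; covered: B1=T, B2=T, B3=S, B4=F, B5=T, B5=F, B6=S, B6=E, B7=T, B8=F, B9=F, B10=T, B11=T
#2 (t=0, u=4, y=5) -> B1->T, B3->S, B2->T, B4->F, B6->E, B5->T, B7->T, B6->E, B5->T, B7->T, B6->S, B5->F, B8->F, B9->F, ...; covered: B1=T, B2=T, B3=S, B4=F, B5=T, B5=F, B6=S, B6=E, B7=T, B8=F, B9=F, B10=F
#3 (t=-3, u=2, y=5) -> B1->T, B3->S, B2->T, B4->F, B6->S, B5->F, B8->F, B9->F, B10->T, B11->T; covered: B1=T, B2=T, B3=S, B4=F, B5=F, B6=S, B8=F, B9=F, B10=T, B11=T
#4 (t=0, u=5, y=5) -> B1->T, B3->S, B2->T, B4->F, B6->E, B5->T, B7->T, B6->E, B5->T, B7->T, B6->S, B5->F, B8->F, B9->F, ...; covered: B1=T, B2=T, B3=S, B4=F, B5=T, B5=F, B6=S, B6=E, B7=T, B8=F, B9=F, B10=F
#5 (t=-3, u=4, y=3) -> B1->T, B3->S, B2->T, B4->F, B6->S, B5->F, B8->T, B9->F, B10->T, B11->T; covered: B1=T, B2=T, B3=S, B4=F, B5=F, B6=S, B8=T, B9=F, B10=T, B11=T
#6 (t=0, u=4, y=6) -> B1->F, B3->E, B2->T, B4->F, B6->E, B5->T, B7->T, B6->E, B5->T, B7->T, B6->S, B5->F, B8->T, B9->F, ...; covered: B1=F, B2=T, B3=E, B4=F, B5=T, B5=F, B6=S, B6=E, B7=T, B8=T, B9=F, B10=F
#7 (t=2, u=2, y=6) -> B1->F, B3->E, B2->F, B6->E, B5->T, B7->F, B6->E, B5->T, B7->F, B6->E, B5->T, B7->F, B6->S, B5->F, ...; covered: B1=F, B2=F, B3=E, B5=T, B5=F, B6=S, B6=E, B7=F, B8=T, B9=F, B10=F
#8 (t=2, u=2, y=4) -> B1->F, B3->S, B2->T, B4->F, B6->E, B5->T, B7->T, B6->E, B5->T, B7->T, B6->E, B5->T, B7->T, B6->S, ...; covered: B1=F, B2=T, B3=S, B4=F, B5=T, B5=F, B6=S, B6=E, B7=T, B8=F, B9=T
#9 (t=-1, u=5, y=6) -> B1->F, B3->E, B2->T, B4->F, B6->E, B5->T, B7->T, B6->S, B5->F, B8->T, B9->F, B10->T, B11->F; covered: B1=F, B2=T, B3=E, B4=F, B5=T, B5=F, B6=S, B6=E, B7=T, B8=T, B9=F, B10=T, B11=F
#10 (t=-2, u=5, y=4) -> B1->F, B3->S, B2->T, B4->F, B6->E, B5->T, B7->T, B6->S, B5->F, B8->F, B9->T; covered: B1=F, B2=T, B3=S, B4=F, B5=T, B5=F, B6=S, B6=E, B7=T, B8=F, B9=T
union over the pool: B1=T, B1=F, B2=T, B2=F, B3=S, B3=E, B4=F, B5=T, B5=F, B6=S, B6=E, B7=T, B7=F, B8=T, B8=F, B9=T, B9=F, B10=T, B10=F, B11=T, B11=F
uncovered (1 of 22): B4=T

Answer: 1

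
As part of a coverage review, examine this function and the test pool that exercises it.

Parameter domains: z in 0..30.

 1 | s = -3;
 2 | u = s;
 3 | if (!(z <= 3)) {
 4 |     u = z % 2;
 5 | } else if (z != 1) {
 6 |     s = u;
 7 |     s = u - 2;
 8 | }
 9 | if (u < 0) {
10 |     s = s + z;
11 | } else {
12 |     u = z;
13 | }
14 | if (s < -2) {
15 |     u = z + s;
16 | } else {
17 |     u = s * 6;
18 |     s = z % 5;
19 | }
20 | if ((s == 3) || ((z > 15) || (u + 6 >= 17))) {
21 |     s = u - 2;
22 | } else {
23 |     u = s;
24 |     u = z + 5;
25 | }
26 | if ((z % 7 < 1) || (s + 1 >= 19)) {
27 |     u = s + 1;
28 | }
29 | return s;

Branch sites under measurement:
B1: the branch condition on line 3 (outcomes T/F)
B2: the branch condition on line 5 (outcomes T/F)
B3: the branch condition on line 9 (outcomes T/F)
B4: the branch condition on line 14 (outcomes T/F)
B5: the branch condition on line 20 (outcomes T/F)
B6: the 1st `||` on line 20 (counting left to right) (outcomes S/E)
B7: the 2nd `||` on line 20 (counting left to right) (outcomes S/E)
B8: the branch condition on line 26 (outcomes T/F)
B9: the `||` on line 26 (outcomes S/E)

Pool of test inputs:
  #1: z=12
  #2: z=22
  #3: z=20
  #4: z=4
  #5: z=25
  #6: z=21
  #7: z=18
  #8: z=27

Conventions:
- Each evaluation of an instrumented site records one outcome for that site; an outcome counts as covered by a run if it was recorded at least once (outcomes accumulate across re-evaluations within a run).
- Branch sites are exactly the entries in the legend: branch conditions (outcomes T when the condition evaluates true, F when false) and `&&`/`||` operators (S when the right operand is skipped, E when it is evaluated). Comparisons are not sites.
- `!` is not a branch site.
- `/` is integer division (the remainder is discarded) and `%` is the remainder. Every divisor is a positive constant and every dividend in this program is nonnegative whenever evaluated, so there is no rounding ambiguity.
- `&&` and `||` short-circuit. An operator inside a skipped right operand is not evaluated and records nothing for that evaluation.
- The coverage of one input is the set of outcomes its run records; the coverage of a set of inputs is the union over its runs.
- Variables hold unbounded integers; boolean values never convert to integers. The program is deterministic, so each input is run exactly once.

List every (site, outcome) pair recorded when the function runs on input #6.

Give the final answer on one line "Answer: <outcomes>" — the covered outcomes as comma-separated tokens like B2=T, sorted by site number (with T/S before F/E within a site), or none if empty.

Running input #6 (z=21), event by event:
  B1->T, B3->F, B4->T, B6->E, B7->S, B5->T, B9->S, B8->T
as a set, this run covers: B1=T, B3=F, B4=T, B5=T, B6=E, B7=S, B8=T, B9=S

Answer: B1=T, B3=F, B4=T, B5=T, B6=E, B7=S, B8=T, B9=S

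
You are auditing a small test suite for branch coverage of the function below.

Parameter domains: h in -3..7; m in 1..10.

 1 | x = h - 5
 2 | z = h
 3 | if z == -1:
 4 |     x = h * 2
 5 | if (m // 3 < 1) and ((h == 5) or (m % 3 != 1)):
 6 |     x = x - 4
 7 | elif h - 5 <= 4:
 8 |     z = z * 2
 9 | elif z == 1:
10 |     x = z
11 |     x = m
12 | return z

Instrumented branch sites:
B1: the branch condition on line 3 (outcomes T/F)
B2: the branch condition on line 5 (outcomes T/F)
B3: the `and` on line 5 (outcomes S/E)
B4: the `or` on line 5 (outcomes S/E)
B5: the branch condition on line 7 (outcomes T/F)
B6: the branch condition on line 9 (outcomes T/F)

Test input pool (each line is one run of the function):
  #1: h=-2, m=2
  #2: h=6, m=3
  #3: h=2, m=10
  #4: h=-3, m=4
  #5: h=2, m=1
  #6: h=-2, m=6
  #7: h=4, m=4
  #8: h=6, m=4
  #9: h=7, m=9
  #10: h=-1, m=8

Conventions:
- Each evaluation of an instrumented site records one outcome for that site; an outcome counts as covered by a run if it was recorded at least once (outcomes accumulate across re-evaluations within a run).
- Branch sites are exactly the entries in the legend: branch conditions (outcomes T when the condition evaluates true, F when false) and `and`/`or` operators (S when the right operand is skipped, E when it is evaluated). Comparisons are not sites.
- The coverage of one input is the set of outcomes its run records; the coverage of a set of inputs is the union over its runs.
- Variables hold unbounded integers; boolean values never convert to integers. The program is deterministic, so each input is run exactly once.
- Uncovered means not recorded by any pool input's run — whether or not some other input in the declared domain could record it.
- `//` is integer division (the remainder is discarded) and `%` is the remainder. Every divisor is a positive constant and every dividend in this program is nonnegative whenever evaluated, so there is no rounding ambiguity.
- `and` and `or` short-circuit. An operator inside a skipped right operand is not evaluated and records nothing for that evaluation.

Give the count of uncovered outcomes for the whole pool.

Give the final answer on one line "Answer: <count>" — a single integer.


input #1 (h=-2, m=2): events B1->F, B3->E, B4->E, B2->T; covers B1=F, B2=T, B3=E, B4=E
input #2 (h=6, m=3): events B1->F, B3->S, B2->F, B5->T; covers B1=F, B2=F, B3=S, B5=T
input #3 (h=2, m=10): events B1->F, B3->S, B2->F, B5->T; covers B1=F, B2=F, B3=S, B5=T
input #4 (h=-3, m=4): events B1->F, B3->S, B2->F, B5->T; covers B1=F, B2=F, B3=S, B5=T
input #5 (h=2, m=1): events B1->F, B3->E, B4->E, B2->F, B5->T; covers B1=F, B2=F, B3=E, B4=E, B5=T
input #6 (h=-2, m=6): events B1->F, B3->S, B2->F, B5->T; covers B1=F, B2=F, B3=S, B5=T
input #7 (h=4, m=4): events B1->F, B3->S, B2->F, B5->T; covers B1=F, B2=F, B3=S, B5=T
input #8 (h=6, m=4): events B1->F, B3->S, B2->F, B5->T; covers B1=F, B2=F, B3=S, B5=T
input #9 (h=7, m=9): events B1->F, B3->S, B2->F, B5->T; covers B1=F, B2=F, B3=S, B5=T
input #10 (h=-1, m=8): events B1->T, B3->S, B2->F, B5->T; covers B1=T, B2=F, B3=S, B5=T
union over the pool: B1=T, B1=F, B2=T, B2=F, B3=S, B3=E, B4=E, B5=T
uncovered (4 of 12): B4=S, B5=F, B6=T, B6=F
Answer: 4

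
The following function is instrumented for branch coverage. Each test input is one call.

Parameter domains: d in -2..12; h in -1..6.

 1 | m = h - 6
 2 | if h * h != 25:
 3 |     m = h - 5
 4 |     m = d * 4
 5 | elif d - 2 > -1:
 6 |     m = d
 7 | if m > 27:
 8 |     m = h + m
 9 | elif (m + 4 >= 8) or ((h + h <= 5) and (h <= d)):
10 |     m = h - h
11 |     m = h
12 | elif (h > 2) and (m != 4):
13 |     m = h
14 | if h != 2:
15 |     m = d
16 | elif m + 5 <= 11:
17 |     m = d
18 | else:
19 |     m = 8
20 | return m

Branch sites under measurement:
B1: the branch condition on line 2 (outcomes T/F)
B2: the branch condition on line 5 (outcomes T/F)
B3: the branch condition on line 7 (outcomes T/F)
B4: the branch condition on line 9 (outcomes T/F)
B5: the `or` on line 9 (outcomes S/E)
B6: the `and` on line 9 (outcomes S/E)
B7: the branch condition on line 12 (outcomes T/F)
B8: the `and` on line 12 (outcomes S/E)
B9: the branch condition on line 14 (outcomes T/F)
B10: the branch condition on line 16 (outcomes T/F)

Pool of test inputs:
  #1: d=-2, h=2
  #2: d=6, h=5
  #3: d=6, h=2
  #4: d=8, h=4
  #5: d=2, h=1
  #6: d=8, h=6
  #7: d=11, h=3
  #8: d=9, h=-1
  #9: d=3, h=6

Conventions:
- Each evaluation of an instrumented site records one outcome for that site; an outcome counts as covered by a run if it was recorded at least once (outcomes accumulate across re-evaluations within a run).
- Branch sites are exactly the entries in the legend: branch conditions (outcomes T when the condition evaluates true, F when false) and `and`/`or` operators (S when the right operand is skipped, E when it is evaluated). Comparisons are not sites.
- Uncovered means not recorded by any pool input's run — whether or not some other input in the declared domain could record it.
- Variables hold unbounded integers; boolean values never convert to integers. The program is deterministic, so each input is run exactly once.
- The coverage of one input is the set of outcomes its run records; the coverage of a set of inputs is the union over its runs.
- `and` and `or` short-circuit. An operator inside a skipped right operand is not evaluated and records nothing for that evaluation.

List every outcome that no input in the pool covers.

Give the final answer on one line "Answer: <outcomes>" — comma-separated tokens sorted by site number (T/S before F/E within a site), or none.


test 1 (d=-2, h=2) fires B1->T, B3->F, B5->E, B6->E, B4->F, B8->S, B7->F, B9->F, B10->T; hits B1=T, B3=F, B4=F, B5=E, B6=E, B7=F, B8=S, B9=F, B10=T
test 2 (d=6, h=5) fires B1->F, B2->T, B3->F, B5->S, B4->T, B9->T; hits B1=F, B2=T, B3=F, B4=T, B5=S, B9=T
test 3 (d=6, h=2) fires B1->T, B3->F, B5->S, B4->T, B9->F, B10->T; hits B1=T, B3=F, B4=T, B5=S, B9=F, B10=T
test 4 (d=8, h=4) fires B1->T, B3->T, B9->T; hits B1=T, B3=T, B9=T
test 5 (d=2, h=1) fires B1->T, B3->F, B5->S, B4->T, B9->T; hits B1=T, B3=F, B4=T, B5=S, B9=T
test 6 (d=8, h=6) fires B1->T, B3->T, B9->T; hits B1=T, B3=T, B9=T
test 7 (d=11, h=3) fires B1->T, B3->T, B9->T; hits B1=T, B3=T, B9=T
test 8 (d=9, h=-1) fires B1->T, B3->T, B9->T; hits B1=T, B3=T, B9=T
test 9 (d=3, h=6) fires B1->T, B3->F, B5->S, B4->T, B9->T; hits B1=T, B3=F, B4=T, B5=S, B9=T
union over the pool: B1=T, B1=F, B2=T, B3=T, B3=F, B4=T, B4=F, B5=S, B5=E, B6=E, B7=F, B8=S, B9=T, B9=F, B10=T
uncovered (5 of 20): B2=F, B6=S, B7=T, B8=E, B10=F
Answer: B2=F, B6=S, B7=T, B8=E, B10=F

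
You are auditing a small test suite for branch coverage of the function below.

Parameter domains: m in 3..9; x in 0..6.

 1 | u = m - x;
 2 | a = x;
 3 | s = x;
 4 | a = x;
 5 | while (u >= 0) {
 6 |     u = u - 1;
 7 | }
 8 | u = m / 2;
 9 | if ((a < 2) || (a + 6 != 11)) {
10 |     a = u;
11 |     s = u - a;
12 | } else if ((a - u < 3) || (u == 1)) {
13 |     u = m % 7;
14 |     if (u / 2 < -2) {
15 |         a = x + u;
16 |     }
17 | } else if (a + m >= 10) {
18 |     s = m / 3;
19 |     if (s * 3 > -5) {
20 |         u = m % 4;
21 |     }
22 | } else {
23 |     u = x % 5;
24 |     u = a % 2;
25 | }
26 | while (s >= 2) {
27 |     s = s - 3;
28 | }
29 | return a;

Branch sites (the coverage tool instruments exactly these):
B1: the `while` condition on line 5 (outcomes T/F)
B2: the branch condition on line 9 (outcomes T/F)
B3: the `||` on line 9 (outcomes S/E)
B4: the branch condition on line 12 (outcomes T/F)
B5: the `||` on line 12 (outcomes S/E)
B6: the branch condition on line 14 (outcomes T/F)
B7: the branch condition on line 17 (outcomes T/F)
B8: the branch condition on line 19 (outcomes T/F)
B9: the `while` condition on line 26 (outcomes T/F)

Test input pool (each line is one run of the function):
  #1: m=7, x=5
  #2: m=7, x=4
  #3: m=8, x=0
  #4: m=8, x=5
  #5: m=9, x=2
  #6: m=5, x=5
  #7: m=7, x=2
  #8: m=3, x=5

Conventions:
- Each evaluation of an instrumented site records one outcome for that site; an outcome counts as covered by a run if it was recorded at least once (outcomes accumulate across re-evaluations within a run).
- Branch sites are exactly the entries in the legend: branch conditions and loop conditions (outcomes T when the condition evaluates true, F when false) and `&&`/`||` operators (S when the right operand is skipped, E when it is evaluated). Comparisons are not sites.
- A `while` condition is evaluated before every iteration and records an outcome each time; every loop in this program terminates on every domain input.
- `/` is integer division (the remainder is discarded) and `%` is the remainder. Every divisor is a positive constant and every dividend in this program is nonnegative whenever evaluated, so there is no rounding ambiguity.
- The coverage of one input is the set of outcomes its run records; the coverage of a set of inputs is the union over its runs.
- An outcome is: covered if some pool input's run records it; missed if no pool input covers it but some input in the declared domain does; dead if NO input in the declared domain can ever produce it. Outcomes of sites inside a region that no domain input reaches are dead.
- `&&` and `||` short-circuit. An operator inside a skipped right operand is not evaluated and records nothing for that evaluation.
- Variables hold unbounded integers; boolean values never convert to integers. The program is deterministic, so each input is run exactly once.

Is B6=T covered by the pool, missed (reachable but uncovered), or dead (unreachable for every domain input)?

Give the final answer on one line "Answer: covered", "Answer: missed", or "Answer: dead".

no pool input records B6=T
checking all 49 inputs in the declared domain: B6=T is never recorded -> dead

Answer: dead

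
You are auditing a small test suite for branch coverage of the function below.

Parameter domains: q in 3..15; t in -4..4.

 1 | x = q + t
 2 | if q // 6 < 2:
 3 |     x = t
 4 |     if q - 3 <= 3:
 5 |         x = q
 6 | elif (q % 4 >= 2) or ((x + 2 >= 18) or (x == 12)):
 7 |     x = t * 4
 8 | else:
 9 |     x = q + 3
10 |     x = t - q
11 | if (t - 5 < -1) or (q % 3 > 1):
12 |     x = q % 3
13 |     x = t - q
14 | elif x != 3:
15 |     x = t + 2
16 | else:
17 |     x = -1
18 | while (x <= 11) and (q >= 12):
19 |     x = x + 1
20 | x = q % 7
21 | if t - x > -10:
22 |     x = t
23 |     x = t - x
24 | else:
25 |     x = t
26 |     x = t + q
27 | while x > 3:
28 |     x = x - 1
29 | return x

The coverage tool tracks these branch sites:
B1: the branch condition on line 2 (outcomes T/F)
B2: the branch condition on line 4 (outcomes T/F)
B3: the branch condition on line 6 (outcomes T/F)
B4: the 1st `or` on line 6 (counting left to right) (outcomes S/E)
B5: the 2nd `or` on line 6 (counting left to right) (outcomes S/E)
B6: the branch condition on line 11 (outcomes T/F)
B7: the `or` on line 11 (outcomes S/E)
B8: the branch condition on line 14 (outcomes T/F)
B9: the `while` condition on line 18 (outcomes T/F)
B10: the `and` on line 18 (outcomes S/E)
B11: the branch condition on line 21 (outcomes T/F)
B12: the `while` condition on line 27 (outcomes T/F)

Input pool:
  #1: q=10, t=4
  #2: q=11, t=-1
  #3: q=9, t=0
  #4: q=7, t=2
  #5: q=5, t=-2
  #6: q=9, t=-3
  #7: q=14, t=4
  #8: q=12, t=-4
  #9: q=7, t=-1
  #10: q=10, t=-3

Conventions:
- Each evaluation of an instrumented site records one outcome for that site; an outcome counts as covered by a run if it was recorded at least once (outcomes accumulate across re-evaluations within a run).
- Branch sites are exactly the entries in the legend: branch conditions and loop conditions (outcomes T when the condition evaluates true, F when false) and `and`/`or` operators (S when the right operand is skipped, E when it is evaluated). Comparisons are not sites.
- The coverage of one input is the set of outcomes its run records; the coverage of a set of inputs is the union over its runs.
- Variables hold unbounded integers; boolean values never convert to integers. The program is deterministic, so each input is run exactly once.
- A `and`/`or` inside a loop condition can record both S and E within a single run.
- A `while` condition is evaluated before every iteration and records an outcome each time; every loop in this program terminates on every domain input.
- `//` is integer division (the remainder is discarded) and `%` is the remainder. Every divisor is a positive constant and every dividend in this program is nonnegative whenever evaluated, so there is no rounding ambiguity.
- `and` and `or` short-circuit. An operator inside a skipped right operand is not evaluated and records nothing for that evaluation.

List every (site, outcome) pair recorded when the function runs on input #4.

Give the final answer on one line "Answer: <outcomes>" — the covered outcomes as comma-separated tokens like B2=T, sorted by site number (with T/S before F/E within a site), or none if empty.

Simulating input #4 (q=7, t=2) step by step:
  B1->T, B2->F, B7->S, B6->T, B10->E, B9->F, B11->T, B12->F
distinct outcomes covered: B1=T, B2=F, B6=T, B7=S, B9=F, B10=E, B11=T, B12=F

Answer: B1=T, B2=F, B6=T, B7=S, B9=F, B10=E, B11=T, B12=F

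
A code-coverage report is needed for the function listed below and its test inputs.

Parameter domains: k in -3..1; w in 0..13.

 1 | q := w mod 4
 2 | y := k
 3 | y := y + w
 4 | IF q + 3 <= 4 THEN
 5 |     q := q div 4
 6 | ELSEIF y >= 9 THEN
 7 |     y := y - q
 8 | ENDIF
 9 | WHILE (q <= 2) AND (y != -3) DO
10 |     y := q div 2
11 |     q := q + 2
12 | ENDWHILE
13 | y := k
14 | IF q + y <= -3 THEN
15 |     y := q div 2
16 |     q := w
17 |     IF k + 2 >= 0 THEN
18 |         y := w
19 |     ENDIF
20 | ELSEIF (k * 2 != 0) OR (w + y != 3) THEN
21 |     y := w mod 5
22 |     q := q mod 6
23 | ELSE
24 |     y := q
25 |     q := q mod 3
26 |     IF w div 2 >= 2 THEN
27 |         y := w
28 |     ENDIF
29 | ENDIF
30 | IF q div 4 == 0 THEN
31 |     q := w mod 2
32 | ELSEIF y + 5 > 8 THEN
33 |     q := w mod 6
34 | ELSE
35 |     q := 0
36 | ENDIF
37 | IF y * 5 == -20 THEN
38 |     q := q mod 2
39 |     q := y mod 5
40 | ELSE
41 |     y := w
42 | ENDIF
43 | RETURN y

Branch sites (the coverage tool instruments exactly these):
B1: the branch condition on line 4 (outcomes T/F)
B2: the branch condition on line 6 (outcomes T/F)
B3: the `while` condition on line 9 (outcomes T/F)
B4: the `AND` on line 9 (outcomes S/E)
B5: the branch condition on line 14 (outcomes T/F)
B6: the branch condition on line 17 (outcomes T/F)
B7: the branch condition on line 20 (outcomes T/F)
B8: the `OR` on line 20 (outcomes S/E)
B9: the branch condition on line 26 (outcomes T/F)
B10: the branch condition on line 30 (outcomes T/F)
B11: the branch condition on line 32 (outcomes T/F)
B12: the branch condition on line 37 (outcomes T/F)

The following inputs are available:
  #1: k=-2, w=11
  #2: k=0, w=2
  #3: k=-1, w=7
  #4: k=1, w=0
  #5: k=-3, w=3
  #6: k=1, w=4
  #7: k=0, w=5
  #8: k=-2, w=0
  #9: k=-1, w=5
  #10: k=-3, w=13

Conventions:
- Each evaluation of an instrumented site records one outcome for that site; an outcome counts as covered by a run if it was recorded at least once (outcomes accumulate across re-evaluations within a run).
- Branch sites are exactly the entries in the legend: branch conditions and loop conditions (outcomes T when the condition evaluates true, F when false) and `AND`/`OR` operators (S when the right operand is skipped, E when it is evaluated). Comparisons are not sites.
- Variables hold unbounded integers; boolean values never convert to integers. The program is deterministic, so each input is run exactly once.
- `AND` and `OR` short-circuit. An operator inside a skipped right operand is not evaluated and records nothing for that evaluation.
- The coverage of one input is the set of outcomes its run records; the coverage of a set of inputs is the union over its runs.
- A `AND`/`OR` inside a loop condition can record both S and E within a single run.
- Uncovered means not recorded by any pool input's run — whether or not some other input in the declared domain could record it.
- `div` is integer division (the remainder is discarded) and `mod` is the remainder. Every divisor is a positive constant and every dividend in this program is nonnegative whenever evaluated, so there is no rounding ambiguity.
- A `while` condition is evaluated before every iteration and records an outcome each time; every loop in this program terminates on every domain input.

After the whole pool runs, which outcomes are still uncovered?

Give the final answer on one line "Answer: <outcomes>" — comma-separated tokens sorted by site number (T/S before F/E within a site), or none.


input #1, k=-2, w=11: outcomes B1=F, B2=T, B3=F, B4=S, B5=F, B7=T, B8=S, B10=T, B12=F
input #2, k=0, w=2: outcomes B1=F, B2=F, B3=T, B3=F, B4=S, B4=E, B5=F, B7=T, B8=E, B10=F, B11=F, B12=F
input #3, k=-1, w=7: outcomes B1=F, B2=F, B3=F, B4=S, B5=F, B7=T, B8=S, B10=T, B12=F
input #4, k=1, w=0: outcomes B1=T, B3=T, B3=F, B4=S, B4=E, B5=F, B7=T, B8=S, B10=F, B11=F, B12=F
input #5, k=-3, w=3: outcomes B1=F, B2=F, B3=F, B4=S, B5=F, B7=T, B8=S, B10=T, B12=F
input #6, k=1, w=4: outcomes B1=T, B3=T, B3=F, B4=S, B4=E, B5=F, B7=T, B8=S, B10=F, B11=T, B12=F
input #7, k=0, w=5: outcomes B1=T, B3=T, B3=F, B4=S, B4=E, B5=F, B7=T, B8=E, B10=F, B11=F, B12=F
input #8, k=-2, w=0: outcomes B1=T, B3=T, B3=F, B4=S, B4=E, B5=F, B7=T, B8=S, B10=F, B11=F, B12=F
input #9, k=-1, w=5: outcomes B1=T, B3=T, B3=F, B4=S, B4=E, B5=F, B7=T, B8=S, B10=F, B11=F, B12=F
input #10, k=-3, w=13: outcomes B1=T, B3=T, B3=F, B4=S, B4=E, B5=F, B7=T, B8=S, B10=F, B11=F, B12=F
union over the pool: B1=T, B1=F, B2=T, B2=F, B3=T, B3=F, B4=S, B4=E, B5=F, B7=T, B8=S, B8=E, B10=T, B10=F, B11=T, B11=F, B12=F
uncovered (7 of 24): B5=T, B6=T, B6=F, B7=F, B9=T, B9=F, B12=T
Answer: B5=T, B6=T, B6=F, B7=F, B9=T, B9=F, B12=T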